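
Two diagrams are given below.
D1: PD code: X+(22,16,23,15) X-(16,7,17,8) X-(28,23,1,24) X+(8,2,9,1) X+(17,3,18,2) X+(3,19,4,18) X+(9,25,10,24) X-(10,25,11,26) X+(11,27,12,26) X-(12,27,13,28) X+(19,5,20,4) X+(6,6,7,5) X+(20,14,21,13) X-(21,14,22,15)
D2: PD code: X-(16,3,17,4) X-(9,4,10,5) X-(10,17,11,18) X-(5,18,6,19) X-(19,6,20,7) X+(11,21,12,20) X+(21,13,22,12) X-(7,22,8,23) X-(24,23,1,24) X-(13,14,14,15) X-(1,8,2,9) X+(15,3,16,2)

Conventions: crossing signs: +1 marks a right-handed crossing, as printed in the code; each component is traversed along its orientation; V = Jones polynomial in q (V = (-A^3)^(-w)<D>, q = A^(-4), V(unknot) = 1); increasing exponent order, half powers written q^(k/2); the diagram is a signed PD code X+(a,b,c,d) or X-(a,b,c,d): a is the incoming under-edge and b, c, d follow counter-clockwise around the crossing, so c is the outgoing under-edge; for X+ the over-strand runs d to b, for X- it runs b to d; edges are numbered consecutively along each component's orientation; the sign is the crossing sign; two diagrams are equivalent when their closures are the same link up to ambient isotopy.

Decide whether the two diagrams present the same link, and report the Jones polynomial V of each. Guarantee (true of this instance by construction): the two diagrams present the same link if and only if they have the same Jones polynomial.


same link: no
V(D1) = q - q^2 + 2q^3 - q^4 + q^5 - q^6  [14 crossings, <D> = -A^-12 + A^-8 - A^-4 + 2 - A^4 + A^8, w = +4]
D2 (bracket A^-14 - A^-10 + 2A^-6 - A^-2 + A^2 - A^6; 12 crossings at w = -6): V = -q^-6 + q^-5 - q^-4 + 2q^-3 - q^-2 + q^-1
note: 2 values of V(q) split the 2 diagrams


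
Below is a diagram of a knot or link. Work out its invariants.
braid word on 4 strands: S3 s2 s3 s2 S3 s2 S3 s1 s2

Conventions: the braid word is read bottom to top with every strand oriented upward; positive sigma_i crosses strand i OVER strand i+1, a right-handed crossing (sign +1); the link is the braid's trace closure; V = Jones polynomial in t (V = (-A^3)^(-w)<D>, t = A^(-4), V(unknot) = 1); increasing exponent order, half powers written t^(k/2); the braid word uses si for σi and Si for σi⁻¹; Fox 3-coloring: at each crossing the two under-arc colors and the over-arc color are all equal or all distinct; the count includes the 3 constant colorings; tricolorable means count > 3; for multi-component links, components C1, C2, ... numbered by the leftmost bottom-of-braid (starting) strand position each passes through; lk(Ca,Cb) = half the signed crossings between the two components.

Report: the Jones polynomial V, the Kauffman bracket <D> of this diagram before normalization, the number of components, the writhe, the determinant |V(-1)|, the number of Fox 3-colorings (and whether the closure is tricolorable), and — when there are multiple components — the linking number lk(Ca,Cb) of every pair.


V(t) = t + t^3 - t^4
bracket: A^-7 - A^-3 - A^5, w = +3
1 component, writhe +3, over 9 crossings
det 3, colorings 9 of 3^9 — tricolorable
observation: w = +3 shifts under R1 moves; the (-A^3)^(-3) factor cancels that in V


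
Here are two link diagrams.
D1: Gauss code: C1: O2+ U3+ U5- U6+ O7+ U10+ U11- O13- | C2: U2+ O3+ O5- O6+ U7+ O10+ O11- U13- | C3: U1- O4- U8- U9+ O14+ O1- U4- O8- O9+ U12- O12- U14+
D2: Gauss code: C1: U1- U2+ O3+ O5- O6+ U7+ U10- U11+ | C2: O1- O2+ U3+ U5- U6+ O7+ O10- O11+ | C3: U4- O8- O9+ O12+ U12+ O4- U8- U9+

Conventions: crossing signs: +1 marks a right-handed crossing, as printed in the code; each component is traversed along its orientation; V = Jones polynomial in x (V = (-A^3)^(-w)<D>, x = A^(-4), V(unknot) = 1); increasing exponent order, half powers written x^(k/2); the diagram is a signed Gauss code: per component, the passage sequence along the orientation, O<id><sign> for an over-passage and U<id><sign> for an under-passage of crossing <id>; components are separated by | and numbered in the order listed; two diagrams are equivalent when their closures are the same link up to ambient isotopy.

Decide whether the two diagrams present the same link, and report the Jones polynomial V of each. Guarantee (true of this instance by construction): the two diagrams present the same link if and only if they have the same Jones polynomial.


equivalent: yes
V(D1) = 1 + x + x^2 + x^3  (w 0, c 14, <D> = A^-12 + A^-8 + A^-4 + 1)
V(D2) = 1 + x + x^2 + x^3  [12 crossings, <D> = A^-6 + A^-2 + A^2 + A^6, w = +2]
key observation: all 2 diagrams share one V(x), hence one class


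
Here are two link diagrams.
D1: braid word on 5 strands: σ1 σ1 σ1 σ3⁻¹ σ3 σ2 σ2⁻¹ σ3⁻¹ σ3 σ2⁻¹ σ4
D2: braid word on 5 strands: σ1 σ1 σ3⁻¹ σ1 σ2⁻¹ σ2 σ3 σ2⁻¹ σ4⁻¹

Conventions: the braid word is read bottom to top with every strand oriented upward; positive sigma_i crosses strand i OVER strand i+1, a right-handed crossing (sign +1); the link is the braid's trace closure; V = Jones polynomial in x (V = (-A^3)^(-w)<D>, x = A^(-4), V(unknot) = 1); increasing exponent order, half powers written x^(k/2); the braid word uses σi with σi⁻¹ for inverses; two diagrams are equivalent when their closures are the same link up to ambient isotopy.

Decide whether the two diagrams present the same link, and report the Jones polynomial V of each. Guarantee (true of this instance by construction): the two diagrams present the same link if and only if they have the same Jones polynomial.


same link: yes
V(D1) = -x^(1/2) - x^(3/2) - x^(5/2) + x^(9/2)  [11 crossings, <D> = -A^-9 + A^-1 + A^3 + A^7, w = +3]
D2 (bracket -A^-15 + A^-7 + A^-3 + A; 9 crossings at w = +1): V = -x^(1/2) - x^(3/2) - x^(5/2) + x^(9/2)
note: one V(x) for all 2 diagrams — one class (guaranteed)


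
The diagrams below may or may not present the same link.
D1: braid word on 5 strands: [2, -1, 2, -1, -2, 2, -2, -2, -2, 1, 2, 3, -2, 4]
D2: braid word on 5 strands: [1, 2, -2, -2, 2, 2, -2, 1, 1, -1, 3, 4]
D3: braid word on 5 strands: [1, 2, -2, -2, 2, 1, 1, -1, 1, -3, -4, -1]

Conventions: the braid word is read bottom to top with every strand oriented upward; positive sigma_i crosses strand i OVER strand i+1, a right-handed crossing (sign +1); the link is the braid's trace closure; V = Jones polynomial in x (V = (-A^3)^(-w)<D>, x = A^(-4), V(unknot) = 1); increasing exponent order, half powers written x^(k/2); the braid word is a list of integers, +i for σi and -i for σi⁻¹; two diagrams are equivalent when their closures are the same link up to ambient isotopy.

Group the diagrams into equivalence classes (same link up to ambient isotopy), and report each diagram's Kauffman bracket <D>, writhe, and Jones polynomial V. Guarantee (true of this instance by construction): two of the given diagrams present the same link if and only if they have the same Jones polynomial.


grouping into links: {D1} | {D2, D3}
V(D1) = x^-5 - x^-4 + 2x^-3 - x^-2 + 2x^-1 + x  (w 0, c 14, <D> = A^-4 + 2A^4 - A^8 + 2A^12 - A^16 + A^20)
V(D2) = 1 + x + x^2 + x^3  [12 crossings, <D> = 1 + A^4 + A^8 + A^12, w = +4]
D3 (bracket A^-12 + A^-8 + A^-4 + 1; 12 crossings at w = 0): V = 1 + x + x^2 + x^3
why: 2 values of V(x) split the 3 diagrams


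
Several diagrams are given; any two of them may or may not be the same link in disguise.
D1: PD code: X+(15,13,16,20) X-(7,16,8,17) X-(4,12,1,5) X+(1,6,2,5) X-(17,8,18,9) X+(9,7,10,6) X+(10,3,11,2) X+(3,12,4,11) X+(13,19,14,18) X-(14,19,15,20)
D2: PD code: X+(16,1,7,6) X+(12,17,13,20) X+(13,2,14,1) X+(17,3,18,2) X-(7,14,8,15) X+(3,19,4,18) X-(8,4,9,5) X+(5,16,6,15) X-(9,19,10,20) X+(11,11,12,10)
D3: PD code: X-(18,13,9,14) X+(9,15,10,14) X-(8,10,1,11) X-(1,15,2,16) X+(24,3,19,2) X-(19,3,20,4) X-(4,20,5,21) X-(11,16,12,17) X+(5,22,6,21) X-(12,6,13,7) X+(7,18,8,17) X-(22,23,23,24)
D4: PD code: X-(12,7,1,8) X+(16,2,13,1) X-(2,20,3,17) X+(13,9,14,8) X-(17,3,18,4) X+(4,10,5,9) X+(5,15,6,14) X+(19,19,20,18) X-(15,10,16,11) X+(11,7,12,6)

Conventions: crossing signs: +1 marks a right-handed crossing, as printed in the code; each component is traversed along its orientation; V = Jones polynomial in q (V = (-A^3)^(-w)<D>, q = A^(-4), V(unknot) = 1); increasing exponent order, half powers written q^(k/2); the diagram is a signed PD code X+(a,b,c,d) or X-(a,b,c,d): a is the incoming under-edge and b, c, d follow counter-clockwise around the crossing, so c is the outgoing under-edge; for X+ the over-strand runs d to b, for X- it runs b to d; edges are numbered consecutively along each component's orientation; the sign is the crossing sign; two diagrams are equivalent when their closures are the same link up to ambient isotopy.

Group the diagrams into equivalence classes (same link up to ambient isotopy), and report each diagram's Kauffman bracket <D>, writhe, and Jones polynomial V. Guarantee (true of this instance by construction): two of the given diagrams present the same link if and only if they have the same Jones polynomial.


classes: {D1, D4} | {D2} | {D3}
V(D1) = q^-2 + 2 + q^2  [10 crossings, <D> = A^-2 + 2A^6 + A^14, w = +2]
D2 (bracket A^-8 + 2 + A^8; 10 crossings at w = +4): V = q + 2q^3 + q^5
V(D3) = q^-3 + q^-2 + q^-1 + 1  (w -4, c 12, <D> = A^-12 + A^-8 + A^-4 + 1)
V(D4) = q^-2 + 2 + q^2  [10 crossings, <D> = A^-2 + 2A^6 + A^14, w = +2]
note: V(q) takes 3 values over 4 diagrams, fixing the grouping


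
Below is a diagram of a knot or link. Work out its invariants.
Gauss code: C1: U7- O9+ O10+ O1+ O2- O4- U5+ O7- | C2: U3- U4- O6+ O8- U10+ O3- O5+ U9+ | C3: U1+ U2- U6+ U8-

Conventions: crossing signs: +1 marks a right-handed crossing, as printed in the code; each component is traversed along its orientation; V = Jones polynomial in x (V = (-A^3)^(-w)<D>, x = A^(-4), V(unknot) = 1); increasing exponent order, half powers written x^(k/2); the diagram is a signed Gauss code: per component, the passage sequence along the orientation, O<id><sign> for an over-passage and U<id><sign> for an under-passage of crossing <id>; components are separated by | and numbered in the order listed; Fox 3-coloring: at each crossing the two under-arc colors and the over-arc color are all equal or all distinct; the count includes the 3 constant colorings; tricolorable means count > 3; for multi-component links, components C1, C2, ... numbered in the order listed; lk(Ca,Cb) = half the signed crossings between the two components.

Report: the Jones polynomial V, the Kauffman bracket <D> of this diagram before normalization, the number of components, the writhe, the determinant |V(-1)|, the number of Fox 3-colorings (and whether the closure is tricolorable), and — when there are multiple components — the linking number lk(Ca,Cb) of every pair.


Jones polynomial: V(x) = 1 + x + x^2 + x^3
<D> = A^-12 + A^-8 + A^-4 + 1; writhe 0
components 3, writhe 0 (10 crossings)
linking number lk(C1,C2) = +1
lk(C1,C3): 0
lk(C2,C3) = 0
3-colorings: 9 of 3^10, det 0 — tricolorable
note: w = 0 shifts under R1 moves; the (-A^3)^(0) factor cancels that in V


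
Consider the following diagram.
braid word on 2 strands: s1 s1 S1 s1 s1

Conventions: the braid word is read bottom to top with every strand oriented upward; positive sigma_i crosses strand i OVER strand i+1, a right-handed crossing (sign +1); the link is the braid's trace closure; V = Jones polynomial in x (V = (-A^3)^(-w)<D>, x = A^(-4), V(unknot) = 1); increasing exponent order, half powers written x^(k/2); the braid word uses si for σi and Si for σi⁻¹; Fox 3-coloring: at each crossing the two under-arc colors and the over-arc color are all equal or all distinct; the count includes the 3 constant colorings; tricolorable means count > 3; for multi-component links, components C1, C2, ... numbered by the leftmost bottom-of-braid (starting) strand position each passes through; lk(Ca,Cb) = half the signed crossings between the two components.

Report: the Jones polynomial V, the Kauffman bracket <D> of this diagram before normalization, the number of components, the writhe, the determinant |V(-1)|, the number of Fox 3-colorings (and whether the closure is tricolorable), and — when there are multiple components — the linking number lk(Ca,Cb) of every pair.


Jones polynomial: V(x) = x + x^3 - x^4
<D> = A^-7 - A^-3 - A^5; writhe +3
components 1, writhe +3 (5 crossings)
3-colorings: 9 of 3^5, det 3 — tricolorable
note: w = +3 shifts under R1 moves; the (-A^3)^(-3) factor cancels that in V


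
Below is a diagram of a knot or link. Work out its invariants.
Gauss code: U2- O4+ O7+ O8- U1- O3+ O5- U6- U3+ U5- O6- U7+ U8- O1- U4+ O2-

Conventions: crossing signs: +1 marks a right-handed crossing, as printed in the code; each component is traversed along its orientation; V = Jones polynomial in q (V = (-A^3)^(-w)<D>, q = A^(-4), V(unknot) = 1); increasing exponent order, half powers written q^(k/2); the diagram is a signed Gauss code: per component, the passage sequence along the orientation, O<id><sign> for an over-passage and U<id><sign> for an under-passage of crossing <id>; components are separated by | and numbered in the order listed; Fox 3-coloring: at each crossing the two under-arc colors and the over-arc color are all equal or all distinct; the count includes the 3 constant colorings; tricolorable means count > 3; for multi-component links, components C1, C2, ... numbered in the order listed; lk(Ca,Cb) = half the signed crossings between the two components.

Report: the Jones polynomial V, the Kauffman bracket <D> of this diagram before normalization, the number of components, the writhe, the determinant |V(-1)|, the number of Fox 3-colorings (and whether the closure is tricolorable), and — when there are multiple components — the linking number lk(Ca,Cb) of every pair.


V(q) = 1
bracket: A^-6, w = -2
1 component, writhe -2, over 8 crossings
det 1, colorings 3 of 3^8 — not tricolorable
observation: w = -2 (over 8 crossings) is diagram-only; (-A^3)^(2) removes it from V


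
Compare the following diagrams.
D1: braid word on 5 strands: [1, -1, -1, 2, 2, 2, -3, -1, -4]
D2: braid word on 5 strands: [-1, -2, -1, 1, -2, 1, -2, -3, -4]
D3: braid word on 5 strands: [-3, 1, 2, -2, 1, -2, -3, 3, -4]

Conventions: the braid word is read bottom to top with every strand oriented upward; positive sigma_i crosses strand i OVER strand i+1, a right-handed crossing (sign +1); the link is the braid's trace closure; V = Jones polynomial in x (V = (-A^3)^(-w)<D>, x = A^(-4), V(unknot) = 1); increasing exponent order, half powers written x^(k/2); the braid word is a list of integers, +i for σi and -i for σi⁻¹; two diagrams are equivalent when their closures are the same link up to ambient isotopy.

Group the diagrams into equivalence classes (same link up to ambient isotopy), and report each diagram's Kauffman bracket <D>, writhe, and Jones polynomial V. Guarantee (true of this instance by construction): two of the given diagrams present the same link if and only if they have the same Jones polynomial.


grouping into links: {D1} | {D2} | {D3}
V(D1) = -x^(-3/2) - 2x^(1/2) + x^(3/2) - x^(5/2) + x^(7/2)  (w -1, c 9, <D> = -A^-17 + A^-13 - A^-9 + 2A^-5 + A^3)
V(D2) = -x^(-5/2) - x^(-1/2)  [9 crossings, <D> = A^-13 + A^-5, w = -5]
V(D3) = -x^(1/2) - x^(5/2)  [9 crossings, <D> = A^-13 + A^-5, w = -1]
why: 3 values of V(x) split the 3 diagrams


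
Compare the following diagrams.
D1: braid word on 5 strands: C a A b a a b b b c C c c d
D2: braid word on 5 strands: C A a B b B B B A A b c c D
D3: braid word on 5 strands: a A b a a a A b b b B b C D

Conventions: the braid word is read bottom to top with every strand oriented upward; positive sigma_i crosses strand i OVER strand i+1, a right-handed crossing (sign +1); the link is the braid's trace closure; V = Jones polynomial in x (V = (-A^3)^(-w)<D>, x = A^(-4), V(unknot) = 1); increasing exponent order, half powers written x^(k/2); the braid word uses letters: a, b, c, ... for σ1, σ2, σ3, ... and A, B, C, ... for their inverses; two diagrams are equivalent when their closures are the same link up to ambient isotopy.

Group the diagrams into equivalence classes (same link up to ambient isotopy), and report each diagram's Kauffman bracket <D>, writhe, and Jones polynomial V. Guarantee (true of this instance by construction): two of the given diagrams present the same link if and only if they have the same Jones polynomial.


classes: {D1, D3} | {D2}
V(D1) = x^2 + 2x^4 - x^5 + 2x^6 - x^7 + x^8  [14 crossings, <D> = A^-8 - A^-4 + 2 - A^4 + 2A^8 + A^16, w = +8]
V(D2) = x^-5 + 2x^-3 + x^-1  (w -4, c 14, <D> = A^-8 + 2 + A^8)
V(D3) = x^2 + 2x^4 - x^5 + 2x^6 - x^7 + x^8  (w +4, c 14, <D> = A^-20 - A^-16 + 2A^-12 - A^-8 + 2A^-4 + A^4)
insight: comparing 3 Jones polynomials yields 2 groups


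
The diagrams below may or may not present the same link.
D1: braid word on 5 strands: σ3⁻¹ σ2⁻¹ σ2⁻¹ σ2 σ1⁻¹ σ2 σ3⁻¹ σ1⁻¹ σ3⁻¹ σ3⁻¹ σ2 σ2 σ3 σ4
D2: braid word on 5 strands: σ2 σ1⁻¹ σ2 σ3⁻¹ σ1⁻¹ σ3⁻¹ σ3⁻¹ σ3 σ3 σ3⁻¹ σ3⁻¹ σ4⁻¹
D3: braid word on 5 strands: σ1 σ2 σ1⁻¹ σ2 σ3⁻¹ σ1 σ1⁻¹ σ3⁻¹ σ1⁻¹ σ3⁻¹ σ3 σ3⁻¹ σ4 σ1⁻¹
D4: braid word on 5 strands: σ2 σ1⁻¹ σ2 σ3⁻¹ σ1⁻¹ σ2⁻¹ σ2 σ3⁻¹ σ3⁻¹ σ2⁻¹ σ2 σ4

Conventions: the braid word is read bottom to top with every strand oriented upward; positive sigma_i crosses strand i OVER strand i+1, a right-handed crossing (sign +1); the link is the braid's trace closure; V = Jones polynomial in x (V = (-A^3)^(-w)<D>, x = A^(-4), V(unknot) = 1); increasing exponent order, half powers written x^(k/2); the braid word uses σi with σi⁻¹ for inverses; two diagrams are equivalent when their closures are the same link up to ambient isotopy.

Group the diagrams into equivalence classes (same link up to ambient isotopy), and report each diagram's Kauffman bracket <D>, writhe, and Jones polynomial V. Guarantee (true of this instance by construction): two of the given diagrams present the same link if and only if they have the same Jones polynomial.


grouping into links: {D1, D2, D3, D4}
V(D1) = -x^-6 + 2x^-5 - 2x^-4 + 3x^-3 - 3x^-2 + 2x^-1 - 1 + x  (w -2, c 14, <D> = A^-10 - A^-6 + 2A^-2 - 3A^2 + 3A^6 - 2A^10 + 2A^14 - A^18)
V(D2) = -x^-6 + 2x^-5 - 2x^-4 + 3x^-3 - 3x^-2 + 2x^-1 - 1 + x  (w -4, c 12, <D> = A^-16 - A^-12 + 2A^-8 - 3A^-4 + 3 - 2A^4 + 2A^8 - A^12)
D3 (bracket A^-10 - A^-6 + 2A^-2 - 3A^2 + 3A^6 - 2A^10 + 2A^14 - A^18; 14 crossings at w = -2): V = -x^-6 + 2x^-5 - 2x^-4 + 3x^-3 - 3x^-2 + 2x^-1 - 1 + x
V(D4) = -x^-6 + 2x^-5 - 2x^-4 + 3x^-3 - 3x^-2 + 2x^-1 - 1 + x  (w -2, c 12, <D> = A^-10 - A^-6 + 2A^-2 - 3A^2 + 3A^6 - 2A^10 + 2A^14 - A^18)
why: all 4 diagrams share one V(x), hence one class


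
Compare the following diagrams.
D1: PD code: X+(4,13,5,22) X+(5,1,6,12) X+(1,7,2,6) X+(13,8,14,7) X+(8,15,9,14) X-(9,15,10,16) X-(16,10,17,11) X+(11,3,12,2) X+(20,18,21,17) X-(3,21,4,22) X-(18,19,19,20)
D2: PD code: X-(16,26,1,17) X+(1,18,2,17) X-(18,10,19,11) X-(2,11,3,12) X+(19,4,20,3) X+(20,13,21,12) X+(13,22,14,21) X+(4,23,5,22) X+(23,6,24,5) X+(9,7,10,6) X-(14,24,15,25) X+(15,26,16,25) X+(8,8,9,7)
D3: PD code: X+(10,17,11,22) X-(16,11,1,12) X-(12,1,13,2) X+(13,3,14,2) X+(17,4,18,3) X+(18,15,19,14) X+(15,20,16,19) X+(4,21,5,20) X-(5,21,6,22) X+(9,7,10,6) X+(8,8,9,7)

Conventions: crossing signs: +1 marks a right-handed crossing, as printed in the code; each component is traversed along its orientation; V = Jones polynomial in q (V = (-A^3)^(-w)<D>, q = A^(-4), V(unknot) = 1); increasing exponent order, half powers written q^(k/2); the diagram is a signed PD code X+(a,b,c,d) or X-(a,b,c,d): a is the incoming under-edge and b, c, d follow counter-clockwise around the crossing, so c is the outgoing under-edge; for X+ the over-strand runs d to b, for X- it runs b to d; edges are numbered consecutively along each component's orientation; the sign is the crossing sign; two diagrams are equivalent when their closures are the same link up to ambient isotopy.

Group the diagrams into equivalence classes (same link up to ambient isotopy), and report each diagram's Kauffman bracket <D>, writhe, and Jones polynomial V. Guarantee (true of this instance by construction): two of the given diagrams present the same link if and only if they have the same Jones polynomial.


equivalence classes: {D1} | {D2, D3}
D1 (bracket -A^-9 + A^-1 + A^3 + A^7; 11 crossings at w = +3): V = -q^(1/2) - q^(3/2) - q^(5/2) + q^(9/2)
V(D2) = -q^(1/2) + q^(3/2) - q^(5/2) - q^(9/2)  (w +5, c 13, <D> = A^-3 + A^5 - A^9 + A^13)
D3 (bracket A^-3 + A^5 - A^9 + A^13; 11 crossings at w = +5): V = -q^(1/2) + q^(3/2) - q^(5/2) - q^(9/2)
key observation: 2 classes among 3 diagrams; unequal V(q) rules out equality


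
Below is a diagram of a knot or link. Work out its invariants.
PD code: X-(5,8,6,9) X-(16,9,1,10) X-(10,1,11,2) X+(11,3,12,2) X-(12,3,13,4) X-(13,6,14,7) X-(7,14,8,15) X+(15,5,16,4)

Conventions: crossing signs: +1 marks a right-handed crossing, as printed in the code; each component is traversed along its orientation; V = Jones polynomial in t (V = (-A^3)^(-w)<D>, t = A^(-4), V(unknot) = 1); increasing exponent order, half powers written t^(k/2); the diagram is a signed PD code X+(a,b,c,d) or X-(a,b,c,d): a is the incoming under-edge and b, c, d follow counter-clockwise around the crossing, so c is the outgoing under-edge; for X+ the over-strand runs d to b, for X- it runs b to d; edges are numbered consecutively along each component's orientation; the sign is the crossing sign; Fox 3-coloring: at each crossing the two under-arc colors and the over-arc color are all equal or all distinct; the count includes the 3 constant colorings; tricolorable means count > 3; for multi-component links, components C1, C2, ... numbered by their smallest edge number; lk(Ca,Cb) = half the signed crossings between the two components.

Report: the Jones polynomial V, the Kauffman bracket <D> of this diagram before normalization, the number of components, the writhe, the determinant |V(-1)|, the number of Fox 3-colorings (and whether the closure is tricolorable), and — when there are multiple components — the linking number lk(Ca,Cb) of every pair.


V(t) = -t^-6 + t^-5 - t^-4 + 2t^-3 - t^-2 + t^-1
bracket: A^-8 - A^-4 + 2 - A^4 + A^8 - A^12, w = -4
1 component, writhe -4, over 8 crossings
det 7, colorings 3 of 3^8 — not tricolorable
observation: w = -4 shifts under R1 moves; the (-A^3)^(4) factor cancels that in V


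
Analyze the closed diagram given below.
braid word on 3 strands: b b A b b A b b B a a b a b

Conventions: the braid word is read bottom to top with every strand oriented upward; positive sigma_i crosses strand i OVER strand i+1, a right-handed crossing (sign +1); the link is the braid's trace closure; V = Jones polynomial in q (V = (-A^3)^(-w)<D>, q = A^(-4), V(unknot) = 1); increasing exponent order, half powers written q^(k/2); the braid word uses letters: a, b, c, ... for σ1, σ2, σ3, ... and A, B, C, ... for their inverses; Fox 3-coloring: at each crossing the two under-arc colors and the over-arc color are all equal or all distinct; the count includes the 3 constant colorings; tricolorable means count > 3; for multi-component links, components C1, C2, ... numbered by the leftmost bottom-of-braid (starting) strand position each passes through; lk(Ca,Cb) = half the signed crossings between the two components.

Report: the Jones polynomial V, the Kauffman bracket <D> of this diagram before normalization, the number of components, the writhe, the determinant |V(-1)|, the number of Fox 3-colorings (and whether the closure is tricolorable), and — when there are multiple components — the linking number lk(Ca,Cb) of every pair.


V = q^3 - q^4 + 3q^5 - 4q^6 + 5q^7 - 5q^8 + 5q^9 - 4q^10 + 2q^11 - q^12
<D> = -A^-24 + 2A^-20 - 4A^-16 + 5A^-12 - 5A^-8 + 5A^-4 - 4 + 3A^4 - A^8 + A^12 (w = +8)
1 component over 14 crossings, w = +8
3 Fox colorings among 3^14, |V(-1)| = 31: not tricolorable
why: V spans 9 powers of q: at least 9 crossings in any diagram


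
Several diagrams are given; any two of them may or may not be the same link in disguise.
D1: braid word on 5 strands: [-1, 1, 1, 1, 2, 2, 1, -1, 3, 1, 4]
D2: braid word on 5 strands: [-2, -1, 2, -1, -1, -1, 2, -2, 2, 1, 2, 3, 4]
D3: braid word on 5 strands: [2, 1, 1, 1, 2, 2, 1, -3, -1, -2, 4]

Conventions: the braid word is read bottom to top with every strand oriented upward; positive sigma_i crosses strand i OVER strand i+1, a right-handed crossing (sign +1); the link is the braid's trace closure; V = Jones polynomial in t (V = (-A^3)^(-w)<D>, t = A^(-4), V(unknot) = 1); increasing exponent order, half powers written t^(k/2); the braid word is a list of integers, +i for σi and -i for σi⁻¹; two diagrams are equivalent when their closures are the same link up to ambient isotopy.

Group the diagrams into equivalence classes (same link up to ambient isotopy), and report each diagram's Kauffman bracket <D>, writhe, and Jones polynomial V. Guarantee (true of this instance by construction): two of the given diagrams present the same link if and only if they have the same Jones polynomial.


classes: {D1, D3} | {D2}
V(D1) = -t^(3/2) - 2t^(7/2) + t^(9/2) - t^(11/2) + t^(13/2)  [11 crossings, <D> = -A^-5 + A^-1 - A^3 + 2A^7 + A^15, w = +7]
D2 (bracket A^-3 + 2A^5 - A^9 + A^13 - A^17; 13 crossings at w = +1): V = t^(-7/2) - t^(-5/2) + t^(-3/2) - 2t^(-1/2) - t^(3/2)
V(D3) = -t^(3/2) - 2t^(7/2) + t^(9/2) - t^(11/2) + t^(13/2)  (w +5, c 11, <D> = -A^-11 + A^-7 - A^-3 + 2A + A^9)
insight: 2 classes among 3 diagrams; unequal V(t) rules out equality


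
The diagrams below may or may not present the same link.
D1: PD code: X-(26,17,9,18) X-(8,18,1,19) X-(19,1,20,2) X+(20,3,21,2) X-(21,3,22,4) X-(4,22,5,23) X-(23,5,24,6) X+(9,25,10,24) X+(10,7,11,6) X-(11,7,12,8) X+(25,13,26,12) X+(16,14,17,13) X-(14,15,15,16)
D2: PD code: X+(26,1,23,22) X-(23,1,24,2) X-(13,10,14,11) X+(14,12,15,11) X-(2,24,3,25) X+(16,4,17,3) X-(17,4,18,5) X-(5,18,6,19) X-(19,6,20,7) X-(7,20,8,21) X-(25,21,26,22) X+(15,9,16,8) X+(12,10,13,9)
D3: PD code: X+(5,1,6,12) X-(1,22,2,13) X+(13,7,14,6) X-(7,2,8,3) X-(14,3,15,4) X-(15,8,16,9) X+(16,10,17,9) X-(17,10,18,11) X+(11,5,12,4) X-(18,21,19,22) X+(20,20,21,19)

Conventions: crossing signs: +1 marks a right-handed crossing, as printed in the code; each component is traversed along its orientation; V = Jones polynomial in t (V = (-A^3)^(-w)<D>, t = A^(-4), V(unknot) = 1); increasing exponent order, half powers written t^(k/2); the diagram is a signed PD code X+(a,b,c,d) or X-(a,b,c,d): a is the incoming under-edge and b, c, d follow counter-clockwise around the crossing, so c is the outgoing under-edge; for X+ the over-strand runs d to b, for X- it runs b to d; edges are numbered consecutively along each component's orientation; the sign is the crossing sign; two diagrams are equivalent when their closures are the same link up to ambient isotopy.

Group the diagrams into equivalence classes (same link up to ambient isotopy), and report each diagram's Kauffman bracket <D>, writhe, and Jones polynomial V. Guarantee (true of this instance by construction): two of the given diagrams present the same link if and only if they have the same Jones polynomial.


equivalence classes: {D1} | {D2} | {D3}
D1 (bracket A^-3 + A^5 - A^9 + A^13; 13 crossings at w = -3): V = -t^(-11/2) + t^(-9/2) - t^(-7/2) - t^(-3/2)
V(D2) = t^(-13/2) - t^(-11/2) + t^(-9/2) - 2t^(-7/2) - t^(-3/2)  (w -3, c 13, <D> = A^-3 + 2A^5 - A^9 + A^13 - A^17)
V(D3) = -t^(-5/2) - t^(-1/2)  (w -1, c 11, <D> = A^-1 + A^7)
observation: V(t) takes 3 values over 3 diagrams, fixing the grouping


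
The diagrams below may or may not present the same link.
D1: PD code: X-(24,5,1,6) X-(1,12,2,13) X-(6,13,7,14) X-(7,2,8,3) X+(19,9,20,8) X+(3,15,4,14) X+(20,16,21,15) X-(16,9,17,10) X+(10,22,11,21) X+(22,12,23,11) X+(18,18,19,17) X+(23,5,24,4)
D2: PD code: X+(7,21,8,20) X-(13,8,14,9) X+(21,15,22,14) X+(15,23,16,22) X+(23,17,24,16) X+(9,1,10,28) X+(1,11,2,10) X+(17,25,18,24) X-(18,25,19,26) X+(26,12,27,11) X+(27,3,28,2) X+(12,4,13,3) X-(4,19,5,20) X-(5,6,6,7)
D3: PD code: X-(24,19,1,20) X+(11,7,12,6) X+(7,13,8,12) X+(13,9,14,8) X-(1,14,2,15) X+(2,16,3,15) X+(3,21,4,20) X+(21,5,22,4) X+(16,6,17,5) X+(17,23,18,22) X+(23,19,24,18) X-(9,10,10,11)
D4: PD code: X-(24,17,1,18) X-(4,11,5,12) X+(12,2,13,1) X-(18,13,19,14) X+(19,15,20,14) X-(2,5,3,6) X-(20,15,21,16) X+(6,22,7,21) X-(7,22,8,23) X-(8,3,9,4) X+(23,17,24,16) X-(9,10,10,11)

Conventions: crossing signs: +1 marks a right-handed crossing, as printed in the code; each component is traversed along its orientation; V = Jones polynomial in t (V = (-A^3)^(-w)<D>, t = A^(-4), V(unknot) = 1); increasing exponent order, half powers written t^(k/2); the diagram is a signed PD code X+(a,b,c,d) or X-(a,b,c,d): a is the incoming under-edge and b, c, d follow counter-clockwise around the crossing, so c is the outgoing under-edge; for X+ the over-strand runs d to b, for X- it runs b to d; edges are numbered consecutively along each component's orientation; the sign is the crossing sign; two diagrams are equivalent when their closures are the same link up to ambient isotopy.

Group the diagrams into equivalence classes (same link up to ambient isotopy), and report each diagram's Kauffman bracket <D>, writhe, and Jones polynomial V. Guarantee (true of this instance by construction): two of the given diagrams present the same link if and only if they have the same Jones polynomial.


equivalence classes: {D1} | {D2, D3} | {D4}
D1 (bracket A^6; 12 crossings at w = +2): V = 1
D2 (bracket A^-14 - 2A^-10 + A^-6 - 2A^-2 + 2A^2 + A^10; 14 crossings at w = +6): V = t^2 + 2t^4 - 2t^5 + t^6 - 2t^7 + t^8
V(D3) = t^2 + 2t^4 - 2t^5 + t^6 - 2t^7 + t^8  [12 crossings, <D> = A^-14 - 2A^-10 + A^-6 - 2A^-2 + 2A^2 + A^10, w = +6]
V(D4) = -t^-4 + t^-3 + t^-1  (w -4, c 12, <D> = A^-8 + 1 - A^4)
key observation: 3 values of V(t) split the 4 diagrams


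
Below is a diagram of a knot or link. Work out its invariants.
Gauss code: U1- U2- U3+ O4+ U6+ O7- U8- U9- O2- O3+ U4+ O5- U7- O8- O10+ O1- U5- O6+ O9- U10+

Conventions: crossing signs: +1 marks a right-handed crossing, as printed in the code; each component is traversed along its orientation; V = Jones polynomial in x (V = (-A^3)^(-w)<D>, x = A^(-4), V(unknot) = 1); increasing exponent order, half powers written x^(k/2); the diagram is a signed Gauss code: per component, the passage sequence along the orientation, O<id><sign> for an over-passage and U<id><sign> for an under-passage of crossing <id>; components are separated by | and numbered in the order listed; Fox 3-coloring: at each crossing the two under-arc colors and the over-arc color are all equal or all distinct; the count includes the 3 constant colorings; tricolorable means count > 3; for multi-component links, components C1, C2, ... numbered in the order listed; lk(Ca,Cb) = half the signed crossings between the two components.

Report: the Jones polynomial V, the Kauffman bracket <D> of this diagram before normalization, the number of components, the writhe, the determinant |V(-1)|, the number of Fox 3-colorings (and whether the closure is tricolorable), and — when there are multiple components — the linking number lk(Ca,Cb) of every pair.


V = -x^-4 + x^-3 + x^-1
<D> = A^-2 + A^6 - A^10 (w = -2)
1 component over 10 crossings, w = -2
9 Fox colorings among 3^10, |V(-1)| = 3: tricolorable
why: w = -2 shifts under R1 moves; the (-A^3)^(2) factor cancels that in V


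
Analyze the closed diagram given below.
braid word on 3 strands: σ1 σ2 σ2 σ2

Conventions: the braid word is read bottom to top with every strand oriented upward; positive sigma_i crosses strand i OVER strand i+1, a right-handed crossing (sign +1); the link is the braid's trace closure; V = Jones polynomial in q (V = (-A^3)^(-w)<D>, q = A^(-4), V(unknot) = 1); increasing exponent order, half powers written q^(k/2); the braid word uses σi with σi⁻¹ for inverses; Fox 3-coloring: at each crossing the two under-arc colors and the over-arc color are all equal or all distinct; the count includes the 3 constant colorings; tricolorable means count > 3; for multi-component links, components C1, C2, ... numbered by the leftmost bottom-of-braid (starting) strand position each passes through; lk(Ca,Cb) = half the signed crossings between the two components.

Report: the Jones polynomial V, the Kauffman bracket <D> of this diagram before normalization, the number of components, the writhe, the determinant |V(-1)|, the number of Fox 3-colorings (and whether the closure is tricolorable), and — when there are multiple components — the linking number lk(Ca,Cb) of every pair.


V = q + q^3 - q^4
<D> = -A^-4 + 1 + A^8 (w = +4)
1 component over 4 crossings, w = +4
9 Fox colorings among 3^4, |V(-1)| = 3: tricolorable
why: w = +4 (over 4 crossings) is diagram-only; (-A^3)^(-4) removes it from V


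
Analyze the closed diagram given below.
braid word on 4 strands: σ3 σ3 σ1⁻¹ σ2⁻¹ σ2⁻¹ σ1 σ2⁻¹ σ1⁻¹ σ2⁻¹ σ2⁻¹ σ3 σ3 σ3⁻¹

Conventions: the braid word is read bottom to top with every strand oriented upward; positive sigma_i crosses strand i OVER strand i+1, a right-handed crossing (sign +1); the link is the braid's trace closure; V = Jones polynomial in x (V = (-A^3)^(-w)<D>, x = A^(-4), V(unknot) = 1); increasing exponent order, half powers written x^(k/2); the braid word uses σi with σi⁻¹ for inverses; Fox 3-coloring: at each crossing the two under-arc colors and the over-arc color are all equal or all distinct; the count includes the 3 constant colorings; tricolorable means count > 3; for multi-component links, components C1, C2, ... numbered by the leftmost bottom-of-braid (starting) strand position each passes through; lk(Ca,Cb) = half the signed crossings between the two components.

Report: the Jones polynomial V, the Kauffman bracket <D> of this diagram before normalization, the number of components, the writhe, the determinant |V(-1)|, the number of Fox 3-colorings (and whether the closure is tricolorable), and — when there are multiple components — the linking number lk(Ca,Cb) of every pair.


V(x) = -x^-6 + x^-5 - 2x^-4 + 3x^-3 - 2x^-2 + 3x^-1 - 1 + x - x^2
bracket: A^-17 - A^-13 + A^-9 - 3A^-5 + 2A^-1 - 3A^3 + 2A^7 - A^11 + A^15, w = -3
1 component, writhe -3, over 13 crossings
det 15, colorings 9 of 3^13 — tricolorable
observation: w = -3 shifts under R1 moves; the (-A^3)^(3) factor cancels that in V


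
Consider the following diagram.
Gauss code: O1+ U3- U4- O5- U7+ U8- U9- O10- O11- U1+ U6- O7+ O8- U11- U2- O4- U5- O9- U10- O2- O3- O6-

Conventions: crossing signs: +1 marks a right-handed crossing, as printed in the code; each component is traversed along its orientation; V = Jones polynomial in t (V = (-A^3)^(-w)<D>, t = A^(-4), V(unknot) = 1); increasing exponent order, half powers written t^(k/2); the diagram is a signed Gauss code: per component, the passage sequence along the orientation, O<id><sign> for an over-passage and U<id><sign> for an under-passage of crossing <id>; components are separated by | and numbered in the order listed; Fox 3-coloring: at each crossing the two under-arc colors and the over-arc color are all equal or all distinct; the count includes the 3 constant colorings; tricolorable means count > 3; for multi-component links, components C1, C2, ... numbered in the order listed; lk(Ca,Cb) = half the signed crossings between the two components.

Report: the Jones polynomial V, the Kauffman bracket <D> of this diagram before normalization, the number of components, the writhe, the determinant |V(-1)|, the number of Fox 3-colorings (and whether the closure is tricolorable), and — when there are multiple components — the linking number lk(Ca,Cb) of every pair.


V = -t^-7 + t^-6 - t^-5 + t^-4 + t^-2
<D> = -A^-13 - A^-5 + A^-1 - A^3 + A^7 (w = -7)
1 component over 11 crossings, w = -7
3 Fox colorings among 3^11, |V(-1)| = 5: not tricolorable
why: det 5 = |V(-1)|; not divisible by 3, so not tricolorable


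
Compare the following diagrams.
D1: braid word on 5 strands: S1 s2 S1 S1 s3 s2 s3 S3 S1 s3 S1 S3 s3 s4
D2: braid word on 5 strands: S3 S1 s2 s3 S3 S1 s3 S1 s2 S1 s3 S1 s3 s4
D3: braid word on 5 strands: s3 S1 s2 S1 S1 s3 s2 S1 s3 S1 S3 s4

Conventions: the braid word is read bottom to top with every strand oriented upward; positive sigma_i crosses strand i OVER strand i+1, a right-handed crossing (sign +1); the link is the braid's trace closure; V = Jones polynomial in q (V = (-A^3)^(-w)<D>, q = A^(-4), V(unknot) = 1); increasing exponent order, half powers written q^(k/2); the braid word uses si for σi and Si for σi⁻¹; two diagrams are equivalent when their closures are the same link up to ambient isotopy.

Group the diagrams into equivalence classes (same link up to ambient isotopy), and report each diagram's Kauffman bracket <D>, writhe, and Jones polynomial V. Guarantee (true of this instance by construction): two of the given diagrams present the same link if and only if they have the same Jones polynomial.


equivalence classes: {D1, D2, D3}
D1 (bracket -A^-8 + 2A^-4 - 3 + 5A^4 - 4A^8 + 5A^12 - 4A^16 + 2A^20 - A^24; 14 crossings at w = 0): V = -q^-6 + 2q^-5 - 4q^-4 + 5q^-3 - 4q^-2 + 5q^-1 - 3 + 2q - q^2
V(D2) = -q^-6 + 2q^-5 - 4q^-4 + 5q^-3 - 4q^-2 + 5q^-1 - 3 + 2q - q^2  [14 crossings, <D> = -A^-8 + 2A^-4 - 3 + 5A^4 - 4A^8 + 5A^12 - 4A^16 + 2A^20 - A^24, w = 0]
D3 (bracket -A^-8 + 2A^-4 - 3 + 5A^4 - 4A^8 + 5A^12 - 4A^16 + 2A^20 - A^24; 12 crossings at w = 0): V = -q^-6 + 2q^-5 - 4q^-4 + 5q^-3 - 4q^-2 + 5q^-1 - 3 + 2q - q^2
key observation: one V(q) for all 3 diagrams — one class (guaranteed)


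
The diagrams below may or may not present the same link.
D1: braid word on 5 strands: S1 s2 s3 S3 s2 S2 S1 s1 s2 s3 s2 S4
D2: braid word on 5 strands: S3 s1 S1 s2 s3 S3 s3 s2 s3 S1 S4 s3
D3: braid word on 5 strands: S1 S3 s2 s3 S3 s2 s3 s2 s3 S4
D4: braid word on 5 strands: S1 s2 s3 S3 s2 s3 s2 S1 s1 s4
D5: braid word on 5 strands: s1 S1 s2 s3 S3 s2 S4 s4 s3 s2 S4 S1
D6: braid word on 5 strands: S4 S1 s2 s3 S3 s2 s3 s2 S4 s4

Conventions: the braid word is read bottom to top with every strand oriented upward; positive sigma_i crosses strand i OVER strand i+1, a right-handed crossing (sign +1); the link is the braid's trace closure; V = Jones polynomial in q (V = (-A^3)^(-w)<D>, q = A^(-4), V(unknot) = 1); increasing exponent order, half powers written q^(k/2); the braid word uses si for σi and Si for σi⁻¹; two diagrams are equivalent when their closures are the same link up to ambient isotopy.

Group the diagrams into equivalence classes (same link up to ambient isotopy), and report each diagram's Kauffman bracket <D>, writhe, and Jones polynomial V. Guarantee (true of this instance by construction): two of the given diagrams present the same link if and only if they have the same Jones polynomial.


grouping into links: {D1, D2, D3, D4, D5, D6}
V(D1) = q + q^3 - q^4  (w +2, c 12, <D> = -A^-10 + A^-6 + A^2)
D2 (bracket -A^-10 + A^-6 + A^2; 12 crossings at w = +2): V = q + q^3 - q^4
D3 (bracket -A^-10 + A^-6 + A^2; 10 crossings at w = +2): V = q + q^3 - q^4
V(D4) = q + q^3 - q^4  [10 crossings, <D> = -A^-4 + 1 + A^8, w = +4]
D5 (bracket -A^-10 + A^-6 + A^2; 12 crossings at w = +2): V = q + q^3 - q^4
D6 (bracket -A^-10 + A^-6 + A^2; 10 crossings at w = +2): V = q + q^3 - q^4
why: all 6 diagrams share one V(q), hence one class


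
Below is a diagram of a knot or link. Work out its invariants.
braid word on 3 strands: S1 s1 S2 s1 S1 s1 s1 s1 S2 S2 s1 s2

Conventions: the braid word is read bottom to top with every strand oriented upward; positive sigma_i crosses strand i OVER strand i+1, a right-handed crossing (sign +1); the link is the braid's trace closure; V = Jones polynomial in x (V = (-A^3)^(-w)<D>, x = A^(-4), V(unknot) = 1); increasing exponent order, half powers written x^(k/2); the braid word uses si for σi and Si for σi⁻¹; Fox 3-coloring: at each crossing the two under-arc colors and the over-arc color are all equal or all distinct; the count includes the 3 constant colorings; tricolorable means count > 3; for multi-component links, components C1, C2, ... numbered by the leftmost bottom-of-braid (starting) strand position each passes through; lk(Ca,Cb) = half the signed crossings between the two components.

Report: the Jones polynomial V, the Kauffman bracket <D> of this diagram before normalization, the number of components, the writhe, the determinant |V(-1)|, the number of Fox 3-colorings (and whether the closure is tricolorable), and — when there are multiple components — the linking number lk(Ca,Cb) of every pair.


V(x) = x^-1 + 2x - x^2 + 2x^3 - x^4 + x^5
bracket: A^-14 - A^-10 + 2A^-6 - A^-2 + 2A^2 + A^10, w = +2
3 components, writhe +2, over 12 crossings
lk(C1,C2) = -1
linking number lk(C1,C3) = +2
lk(C2,C3): 0
det 8, colorings 3 of 3^12 — not tricolorable
observation: |V(-1)| = 8: so not tricolorable, since 3 does not divide 8
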